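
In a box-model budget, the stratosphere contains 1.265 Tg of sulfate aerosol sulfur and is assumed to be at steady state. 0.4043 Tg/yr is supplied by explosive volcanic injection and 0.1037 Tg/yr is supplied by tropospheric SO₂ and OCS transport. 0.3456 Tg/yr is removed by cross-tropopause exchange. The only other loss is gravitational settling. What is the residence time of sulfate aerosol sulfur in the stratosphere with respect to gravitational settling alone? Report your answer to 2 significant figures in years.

At steady state ΣF_in = ΣF_out.
ΣF_in = 0.4043 + 0.1037 = 0.50800 Tg/yr.
Gravitational settling flux = ΣF_in − (0.3456) = 0.50800 − 0.3456 = 0.1624 Tg/yr.
τ = M / F = 1.265 / 0.1624 = 7.789 yr.

7.8 yr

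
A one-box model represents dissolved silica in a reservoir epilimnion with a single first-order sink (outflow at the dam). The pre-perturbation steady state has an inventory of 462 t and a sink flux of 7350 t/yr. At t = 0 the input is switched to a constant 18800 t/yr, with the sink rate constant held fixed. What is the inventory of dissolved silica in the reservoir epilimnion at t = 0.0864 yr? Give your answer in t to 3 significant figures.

1000 t

τ = M₀/F₀ = 462/7350 = 0.06286 yr; rate constant k = 1/τ.
New steady state M_∞ = F₁/k = F₁·τ = 18800 × 0.06286 = 1181.7 t.
M(t) = M_∞ + (M₀ − M_∞)·e^(−t/τ); t/τ = 0.0864/0.06286 = 1.375, so e^(−t/τ) = 0.2530.
M(t) = 1181.7 − 719.7 × 0.2530 = 999.66 t.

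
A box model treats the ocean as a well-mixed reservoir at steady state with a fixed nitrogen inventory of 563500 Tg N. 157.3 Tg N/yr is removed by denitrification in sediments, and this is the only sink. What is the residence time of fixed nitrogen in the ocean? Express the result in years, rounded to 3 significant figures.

3580 yr

τ = M / F = 563500 / 157.3 = 3582 yr.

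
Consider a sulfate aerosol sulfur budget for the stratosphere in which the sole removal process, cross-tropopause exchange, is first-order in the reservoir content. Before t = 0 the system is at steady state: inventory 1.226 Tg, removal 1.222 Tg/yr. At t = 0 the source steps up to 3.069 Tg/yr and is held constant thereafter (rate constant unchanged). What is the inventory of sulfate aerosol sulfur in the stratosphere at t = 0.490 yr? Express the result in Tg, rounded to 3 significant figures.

τ = M₀/F₀ = 1.226/1.222 = 1.003 yr; rate constant k = 1/τ.
New steady state M_∞ = F₁/k = F₁·τ = 3.069 × 1.003 = 3.0790 Tg.
M(t) = M_∞ + (M₀ − M_∞)·e^(−t/τ); t/τ = 0.490/1.003 = 0.4884, so e^(−t/τ) = 0.6136.
M(t) = 3.0790 − 1.853 × 0.6136 = 1.9420 Tg.

1.94 Tg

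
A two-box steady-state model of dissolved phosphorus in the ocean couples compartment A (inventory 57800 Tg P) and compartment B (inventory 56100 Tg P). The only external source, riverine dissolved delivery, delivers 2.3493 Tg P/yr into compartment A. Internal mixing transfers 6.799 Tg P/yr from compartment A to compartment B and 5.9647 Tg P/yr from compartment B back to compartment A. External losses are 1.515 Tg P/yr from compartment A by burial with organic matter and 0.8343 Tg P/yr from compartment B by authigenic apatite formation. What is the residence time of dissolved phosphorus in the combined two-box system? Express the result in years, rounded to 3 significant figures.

For the system as a whole, the A↔B exchange is internal and contributes nothing to the throughput; only the external sinks remove mass.
M_total = 57800 + 56100 = 113900 Tg P.
ΣF_external_out = 1.515 + 0.8343 = 2.3493 Tg P/yr.
τ = M_total / ΣF_ext = 113900 / 2.3493 = 48480 yr.

48500 yr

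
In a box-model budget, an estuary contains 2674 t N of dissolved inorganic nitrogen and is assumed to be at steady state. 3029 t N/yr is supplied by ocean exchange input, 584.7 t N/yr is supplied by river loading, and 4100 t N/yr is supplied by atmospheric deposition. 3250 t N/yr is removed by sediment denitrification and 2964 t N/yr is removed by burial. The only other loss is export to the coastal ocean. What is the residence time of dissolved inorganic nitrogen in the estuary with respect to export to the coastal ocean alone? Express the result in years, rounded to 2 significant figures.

1.8 yr

At steady state ΣF_in = ΣF_out.
ΣF_in = 3029 + 584.7 + 4100 = 7713.7 t N/yr.
Export to the coastal ocean flux = ΣF_in − (3250 + 2964) = 7713.7 − 6214 = 1500 t N/yr.
τ = M / F = 2674 / 1500 = 1.783 yr.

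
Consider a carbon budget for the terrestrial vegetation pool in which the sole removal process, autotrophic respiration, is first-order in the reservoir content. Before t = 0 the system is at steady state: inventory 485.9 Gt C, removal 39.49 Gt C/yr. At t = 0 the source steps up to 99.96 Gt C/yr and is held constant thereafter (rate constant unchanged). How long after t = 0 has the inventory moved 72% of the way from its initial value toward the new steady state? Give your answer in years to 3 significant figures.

15.7 yr

τ = M₀/F₀ = 485.9/39.49 = 12.30 yr.
The remaining gap fraction is e^(−t/τ); 72% covered ⇒ e^(−t/τ) = 0.280.
t = −τ ln(0.280) = 12.30 × 1.273 = 15.66 yr.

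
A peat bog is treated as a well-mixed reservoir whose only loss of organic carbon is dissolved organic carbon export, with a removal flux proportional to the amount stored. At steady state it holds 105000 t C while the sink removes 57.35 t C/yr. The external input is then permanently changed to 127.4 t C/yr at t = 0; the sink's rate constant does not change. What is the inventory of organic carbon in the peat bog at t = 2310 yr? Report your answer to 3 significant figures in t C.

τ = M₀/F₀ = 105000/57.35 = 1831 yr; rate constant k = 1/τ.
New steady state M_∞ = F₁/k = F₁·τ = 127.4 × 1831 = 233250 t C.
M(t) = M_∞ + (M₀ − M_∞)·e^(−t/τ); t/τ = 2310/1831 = 1.262, so e^(−t/τ) = 0.2832.
M(t) = 233250 − 128300 × 0.2832 = 196930 t C.

197000 t C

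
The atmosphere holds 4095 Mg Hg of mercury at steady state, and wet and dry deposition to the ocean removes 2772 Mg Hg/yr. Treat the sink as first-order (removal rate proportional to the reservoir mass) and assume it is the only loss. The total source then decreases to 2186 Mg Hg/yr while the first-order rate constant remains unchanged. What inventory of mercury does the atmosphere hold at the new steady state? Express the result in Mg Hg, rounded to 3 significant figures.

Rate constant k = F/M = 2772 / 4095 = 0.6769 yr⁻¹.
At the new steady state, source = k·M_new ⇒ M_new = 2186 / 0.6769 = 3229 Mg Hg.
(Equivalently M_new = M × F_new/F_old = 4095 × 2186/2772.)

3230 Mg Hg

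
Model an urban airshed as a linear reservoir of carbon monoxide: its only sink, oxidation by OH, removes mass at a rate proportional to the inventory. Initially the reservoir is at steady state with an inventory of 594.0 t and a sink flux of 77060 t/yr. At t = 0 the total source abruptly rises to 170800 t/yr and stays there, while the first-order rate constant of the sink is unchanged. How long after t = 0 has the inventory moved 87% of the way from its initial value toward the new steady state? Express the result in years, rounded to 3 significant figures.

τ = M₀/F₀ = 594.0/77060 = 0.007708 yr.
The remaining gap fraction is e^(−t/τ); 87% covered ⇒ e^(−t/τ) = 0.130.
t = −τ ln(0.130) = 0.007708 × 2.040 = 0.01573 yr.

0.0157 yr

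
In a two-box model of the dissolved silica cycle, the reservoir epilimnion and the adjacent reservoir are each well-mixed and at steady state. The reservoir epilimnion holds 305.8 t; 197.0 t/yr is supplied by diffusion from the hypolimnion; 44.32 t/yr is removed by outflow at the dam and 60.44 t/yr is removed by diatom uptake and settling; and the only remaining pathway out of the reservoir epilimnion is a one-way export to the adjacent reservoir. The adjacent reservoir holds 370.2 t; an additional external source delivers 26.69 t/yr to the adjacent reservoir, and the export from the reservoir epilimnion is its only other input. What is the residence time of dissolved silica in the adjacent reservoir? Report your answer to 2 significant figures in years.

Balance the reservoir epilimnion: ΣF_in = 197.00 t/yr.
Export to the adjacent reservoir = ΣF_in − (44.32 + 60.44) = 92.240 t/yr.
Total input to the adjacent reservoir = 92.240 + 26.69 = 118.93 t/yr; at steady state this equals its total output.
τ = M / F = 370.2 / 118.93 = 3.113 yr.

3.1 yr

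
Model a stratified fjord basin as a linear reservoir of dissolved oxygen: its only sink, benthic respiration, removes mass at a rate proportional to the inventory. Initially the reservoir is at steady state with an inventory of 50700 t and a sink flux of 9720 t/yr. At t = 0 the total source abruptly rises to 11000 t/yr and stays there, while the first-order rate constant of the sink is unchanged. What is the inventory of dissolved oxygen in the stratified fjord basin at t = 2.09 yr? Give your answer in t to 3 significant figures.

Residence time τ = M₀/F₀ = 5.216 yr. The eventual steady state is M_∞ = M₀·(F₁/F₀) = 50700 × 11000/9720 = 57377 t.
The anomaly ΔM(t) = M(t) − M_∞ decays as ΔM₀·e^(−t/τ) with ΔM₀ = 50700 − 57377 = −6677 t.
At t = 2.09 yr, e^(−t/τ) = e^(−0.4007) = 0.6699, so ΔM = −4472 t and M = 57377 − 4472 = 52904 t.

52900 t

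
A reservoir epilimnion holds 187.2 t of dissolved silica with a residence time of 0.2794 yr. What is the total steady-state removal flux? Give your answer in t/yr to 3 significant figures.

F = M / τ = 187.2 / 0.2794 = 670.0 t/yr.

670 t/yr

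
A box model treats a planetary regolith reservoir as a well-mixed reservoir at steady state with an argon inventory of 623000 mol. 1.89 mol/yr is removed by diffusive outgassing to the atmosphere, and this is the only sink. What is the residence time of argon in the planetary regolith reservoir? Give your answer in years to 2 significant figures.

τ = M / F = 623000 / 1.89 = 329600 yr.

330000 yr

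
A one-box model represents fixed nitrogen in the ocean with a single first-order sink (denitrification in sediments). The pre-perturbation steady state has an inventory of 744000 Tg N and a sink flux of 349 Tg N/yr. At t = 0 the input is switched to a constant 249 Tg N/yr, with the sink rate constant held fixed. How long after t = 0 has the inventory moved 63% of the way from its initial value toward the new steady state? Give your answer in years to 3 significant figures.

τ = M₀/F₀ = 744000/349 = 2132 yr.
The remaining gap fraction is e^(−t/τ); 63% covered ⇒ e^(−t/τ) = 0.370.
t = −τ ln(0.370) = 2132 × 0.9943 = 2120 yr.

2120 yr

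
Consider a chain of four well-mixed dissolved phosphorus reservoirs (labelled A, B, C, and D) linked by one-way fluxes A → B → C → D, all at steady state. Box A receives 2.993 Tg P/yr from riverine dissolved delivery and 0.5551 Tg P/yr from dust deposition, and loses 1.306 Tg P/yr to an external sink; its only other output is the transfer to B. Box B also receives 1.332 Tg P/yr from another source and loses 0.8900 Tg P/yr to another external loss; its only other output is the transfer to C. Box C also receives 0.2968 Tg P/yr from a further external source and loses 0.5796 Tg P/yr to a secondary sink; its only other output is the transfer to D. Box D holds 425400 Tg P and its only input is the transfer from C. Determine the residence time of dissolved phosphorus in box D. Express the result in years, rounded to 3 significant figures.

177000 yr

Box A: F(A→B) = (2.993 + 0.5551) − 1.306 = 2.2421 Tg P/yr.
Box B: F(B→C) = (2.2421 + 1.332) − 0.8900 = 2.6841 Tg P/yr.
Box C: F(C→D) = (2.6841 + 0.2968) − 0.5796 = 2.4013 Tg P/yr.
Box D throughput = its input = 2.4013 Tg P/yr; τ = 425400 / 2.4013 = 177200 yr.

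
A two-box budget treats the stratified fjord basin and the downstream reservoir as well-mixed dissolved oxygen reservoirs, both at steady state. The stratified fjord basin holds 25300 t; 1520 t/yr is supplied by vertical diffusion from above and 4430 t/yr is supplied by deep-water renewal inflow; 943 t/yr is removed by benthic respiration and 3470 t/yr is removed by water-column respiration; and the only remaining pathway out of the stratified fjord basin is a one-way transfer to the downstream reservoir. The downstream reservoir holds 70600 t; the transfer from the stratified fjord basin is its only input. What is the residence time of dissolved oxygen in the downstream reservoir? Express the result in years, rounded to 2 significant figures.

46 yr

Balance the stratified fjord basin: ΣF_in = 1520 + 4430 = 5950.0 t/yr.
Transfer to the downstream reservoir = ΣF_in − (943 + 3470) = 1537.0 t/yr.
At steady state the output of the downstream reservoir equals its input, 1537.0 t/yr.
τ = M / F = 70600 / 1537.0 = 45.93 yr.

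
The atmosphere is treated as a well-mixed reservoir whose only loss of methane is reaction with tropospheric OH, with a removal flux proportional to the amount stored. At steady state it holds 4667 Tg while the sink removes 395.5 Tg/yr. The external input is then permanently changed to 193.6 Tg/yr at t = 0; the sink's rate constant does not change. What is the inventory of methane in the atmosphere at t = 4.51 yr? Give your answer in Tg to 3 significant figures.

3910 Tg

τ = M₀/F₀ = 4667/395.5 = 11.80 yr; rate constant k = 1/τ.
New steady state M_∞ = F₁/k = F₁·τ = 193.6 × 11.80 = 2284.5 Tg.
M(t) = M_∞ + (M₀ − M_∞)·e^(−t/τ); t/τ = 4.51/11.80 = 0.3822, so e^(−t/τ) = 0.6824.
M(t) = 2284.5 + 2382 × 0.6824 = 3910.2 Tg.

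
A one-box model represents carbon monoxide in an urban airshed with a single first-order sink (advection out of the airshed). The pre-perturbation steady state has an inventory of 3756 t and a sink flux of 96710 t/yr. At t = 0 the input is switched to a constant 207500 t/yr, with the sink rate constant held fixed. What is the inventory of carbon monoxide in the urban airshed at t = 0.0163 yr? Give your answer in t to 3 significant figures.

The sink rate constant is k = F₀/M₀ = 96710/3756 = 25.75 yr⁻¹.
Solving dM/dt = F₁ − kM with M(0) = M₀ gives M(t) = F₁/k + (M₀ − F₁/k)·e^(−kt).
F₁/k = 207500/25.75 = 8058.8 t; kt = 25.75 × 0.0163 = 0.4197, e^(−kt) = 0.6572.
M(0.0163) = 8058.8 + (3756 − 8058.8) × 0.6572 = 8058.8 − 2828 = 5230.8 t.

5230 t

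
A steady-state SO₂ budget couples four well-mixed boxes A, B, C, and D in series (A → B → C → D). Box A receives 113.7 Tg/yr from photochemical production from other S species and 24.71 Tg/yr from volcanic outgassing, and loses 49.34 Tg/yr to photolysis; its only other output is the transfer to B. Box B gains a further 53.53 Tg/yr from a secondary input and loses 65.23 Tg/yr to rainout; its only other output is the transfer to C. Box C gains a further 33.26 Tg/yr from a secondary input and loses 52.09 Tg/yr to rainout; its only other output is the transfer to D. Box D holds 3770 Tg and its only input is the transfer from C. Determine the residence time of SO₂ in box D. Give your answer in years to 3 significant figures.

Box A: F(A→B) = (113.7 + 24.71) − 49.34 = 89.070 Tg/yr.
Box B: F(B→C) = (89.070 + 53.53) − 65.23 = 77.370 Tg/yr.
Box C: F(C→D) = (77.370 + 33.26) − 52.09 = 58.540 Tg/yr.
Box D throughput = its input = 58.540 Tg/yr; τ = 3770 / 58.540 = 64.40 yr.

64.4 yr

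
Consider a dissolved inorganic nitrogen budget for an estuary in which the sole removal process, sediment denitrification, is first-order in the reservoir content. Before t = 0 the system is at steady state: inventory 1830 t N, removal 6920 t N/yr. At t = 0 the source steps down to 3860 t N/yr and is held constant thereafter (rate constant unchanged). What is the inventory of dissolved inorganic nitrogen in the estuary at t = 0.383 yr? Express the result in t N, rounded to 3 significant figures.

Residence time τ = M₀/F₀ = 0.2645 yr. The eventual steady state is M_∞ = M₀·(F₁/F₀) = 1830 × 3860/6920 = 1020.8 t N.
The anomaly ΔM(t) = M(t) − M_∞ decays as ΔM₀·e^(−t/τ) with ΔM₀ = 1830 − 1020.8 = 809.2 t N.
At t = 0.383 yr, e^(−t/τ) = e^(−1.448) = 0.2350, so ΔM = 190.1 t N and M = 1020.8 + 190.1 = 1210.9 t N.

1210 t N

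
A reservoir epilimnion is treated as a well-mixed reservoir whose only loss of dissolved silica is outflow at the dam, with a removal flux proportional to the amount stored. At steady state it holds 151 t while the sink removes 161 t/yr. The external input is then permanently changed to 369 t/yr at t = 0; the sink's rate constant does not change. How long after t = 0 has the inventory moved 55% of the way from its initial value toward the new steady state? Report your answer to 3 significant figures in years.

τ = M₀/F₀ = 151/161 = 0.9379 yr.
The remaining gap fraction is e^(−t/τ); 55% covered ⇒ e^(−t/τ) = 0.450.
t = −τ ln(0.450) = 0.9379 × 0.7985 = 0.7489 yr.

0.749 yr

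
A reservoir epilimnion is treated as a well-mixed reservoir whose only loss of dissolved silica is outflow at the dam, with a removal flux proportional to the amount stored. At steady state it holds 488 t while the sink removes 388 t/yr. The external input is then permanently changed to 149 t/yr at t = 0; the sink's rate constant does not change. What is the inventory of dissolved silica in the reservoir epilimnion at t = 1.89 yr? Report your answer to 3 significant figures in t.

τ = M₀/F₀ = 488/388 = 1.258 yr; rate constant k = 1/τ.
New steady state M_∞ = F₁/k = F₁·τ = 149 × 1.258 = 187.40 t.
M(t) = M_∞ + (M₀ − M_∞)·e^(−t/τ); t/τ = 1.89/1.258 = 1.503, so e^(−t/τ) = 0.2225.
M(t) = 187.40 + 300.6 × 0.2225 = 254.29 t.

254 t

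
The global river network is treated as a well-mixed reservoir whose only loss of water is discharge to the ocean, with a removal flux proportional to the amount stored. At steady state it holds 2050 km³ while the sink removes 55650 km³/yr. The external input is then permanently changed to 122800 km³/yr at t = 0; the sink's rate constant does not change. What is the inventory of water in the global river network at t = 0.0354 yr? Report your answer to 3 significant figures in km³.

The sink rate constant is k = F₀/M₀ = 55650/2050 = 27.15 yr⁻¹.
Solving dM/dt = F₁ − kM with M(0) = M₀ gives M(t) = F₁/k + (M₀ − F₁/k)·e^(−kt).
F₁/k = 122800/27.15 = 4523.6 km³; kt = 27.15 × 0.0354 = 0.9610, e^(−kt) = 0.3825.
M(0.0354) = 4523.6 + (2050 − 4523.6) × 0.3825 = 4523.6 − 946.2 = 3577.4 km³.

3580 km³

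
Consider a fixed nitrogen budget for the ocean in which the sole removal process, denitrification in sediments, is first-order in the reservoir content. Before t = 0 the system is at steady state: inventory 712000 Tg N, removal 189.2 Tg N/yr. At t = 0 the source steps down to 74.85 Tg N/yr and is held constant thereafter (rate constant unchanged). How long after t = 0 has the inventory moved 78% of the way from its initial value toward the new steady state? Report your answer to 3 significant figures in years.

5700 yr

τ = M₀/F₀ = 712000/189.2 = 3763 yr.
The remaining gap fraction is e^(−t/τ); 78% covered ⇒ e^(−t/τ) = 0.220.
t = −τ ln(0.220) = 3763 × 1.514 = 5698 yr.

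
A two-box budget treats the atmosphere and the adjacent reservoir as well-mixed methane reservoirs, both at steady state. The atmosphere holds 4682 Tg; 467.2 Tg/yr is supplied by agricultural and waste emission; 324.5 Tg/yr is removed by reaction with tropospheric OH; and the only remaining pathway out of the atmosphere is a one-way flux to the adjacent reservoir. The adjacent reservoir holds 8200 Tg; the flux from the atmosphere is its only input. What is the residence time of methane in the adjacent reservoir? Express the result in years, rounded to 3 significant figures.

Balance the atmosphere: ΣF_in = 467.20 Tg/yr.
Flux to the adjacent reservoir = ΣF_in − (324.5) = 142.70 Tg/yr.
At steady state the output of the adjacent reservoir equals its input, 142.70 Tg/yr.
τ = M / F = 8200 / 142.70 = 57.46 yr.

57.5 yr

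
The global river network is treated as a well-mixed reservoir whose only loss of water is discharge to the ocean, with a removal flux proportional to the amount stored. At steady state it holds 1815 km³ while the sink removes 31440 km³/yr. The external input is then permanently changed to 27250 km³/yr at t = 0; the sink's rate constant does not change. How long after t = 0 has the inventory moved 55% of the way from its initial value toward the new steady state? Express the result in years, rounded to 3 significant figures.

0.0461 yr

τ = M₀/F₀ = 1815/31440 = 0.05773 yr.
The remaining gap fraction is e^(−t/τ); 55% covered ⇒ e^(−t/τ) = 0.450.
t = −τ ln(0.450) = 0.05773 × 0.7985 = 0.04610 yr.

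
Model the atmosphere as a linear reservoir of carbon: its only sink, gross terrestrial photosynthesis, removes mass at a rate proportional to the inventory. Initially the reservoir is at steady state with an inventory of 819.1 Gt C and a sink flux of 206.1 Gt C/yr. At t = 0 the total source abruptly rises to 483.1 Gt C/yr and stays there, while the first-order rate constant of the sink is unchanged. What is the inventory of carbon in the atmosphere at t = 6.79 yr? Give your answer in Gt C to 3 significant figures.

1720 Gt C

τ = M₀/F₀ = 819.1/206.1 = 3.974 yr; rate constant k = 1/τ.
New steady state M_∞ = F₁/k = F₁·τ = 483.1 × 3.974 = 1920.0 Gt C.
M(t) = M_∞ + (M₀ − M_∞)·e^(−t/τ); t/τ = 6.79/3.974 = 1.708, so e^(−t/τ) = 0.1811.
M(t) = 1920.0 − 1101 × 0.1811 = 1720.6 Gt C.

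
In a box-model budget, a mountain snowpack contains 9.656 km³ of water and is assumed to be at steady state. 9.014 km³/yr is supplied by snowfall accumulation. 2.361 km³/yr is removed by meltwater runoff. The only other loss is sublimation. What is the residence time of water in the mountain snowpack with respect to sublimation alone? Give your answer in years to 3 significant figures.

1.45 yr

At steady state ΣF_in = ΣF_out.
ΣF_in = 9.0140 km³/yr.
Sublimation flux = ΣF_in − (2.361) = 9.0140 − 2.361 = 6.653 km³/yr.
τ = M / F = 9.656 / 6.653 = 1.451 yr.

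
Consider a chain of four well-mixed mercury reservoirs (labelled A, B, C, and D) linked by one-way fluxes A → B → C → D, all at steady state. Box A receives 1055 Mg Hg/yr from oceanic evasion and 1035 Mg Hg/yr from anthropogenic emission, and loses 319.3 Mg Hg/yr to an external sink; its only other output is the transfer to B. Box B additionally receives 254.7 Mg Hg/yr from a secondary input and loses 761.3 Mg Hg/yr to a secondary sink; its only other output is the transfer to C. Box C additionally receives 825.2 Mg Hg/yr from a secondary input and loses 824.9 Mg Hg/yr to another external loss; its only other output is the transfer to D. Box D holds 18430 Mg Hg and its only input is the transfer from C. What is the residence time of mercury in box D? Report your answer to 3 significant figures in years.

Box A: F(A→B) = (1055 + 1035) − 319.3 = 1770.7 Mg Hg/yr.
Box B: F(B→C) = (1770.7 + 254.7) − 761.3 = 1264.1 Mg Hg/yr.
Box C: F(C→D) = (1264.1 + 825.2) − 824.9 = 1264.4 Mg Hg/yr.
Box D throughput = its input = 1264.4 Mg Hg/yr; τ = 18430 / 1264.4 = 14.58 yr.

14.6 yr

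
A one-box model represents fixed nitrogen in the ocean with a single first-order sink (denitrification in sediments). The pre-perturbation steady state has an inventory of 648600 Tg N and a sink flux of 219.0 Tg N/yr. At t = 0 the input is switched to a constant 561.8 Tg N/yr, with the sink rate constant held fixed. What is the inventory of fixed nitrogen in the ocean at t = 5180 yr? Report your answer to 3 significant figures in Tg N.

1.49×10^6 Tg N

τ = M₀/F₀ = 648600/219.0 = 2962 yr; rate constant k = 1/τ.
New steady state M_∞ = F₁/k = F₁·τ = 561.8 × 2962 = 1.6639×10^6 Tg N.
M(t) = M_∞ + (M₀ − M_∞)·e^(−t/τ); t/τ = 5180/2962 = 1.749, so e^(−t/τ) = 0.1739.
M(t) = 1.6639×10^6 − 1.015×10^6 × 0.1739 = 1.4873×10^6 Tg N.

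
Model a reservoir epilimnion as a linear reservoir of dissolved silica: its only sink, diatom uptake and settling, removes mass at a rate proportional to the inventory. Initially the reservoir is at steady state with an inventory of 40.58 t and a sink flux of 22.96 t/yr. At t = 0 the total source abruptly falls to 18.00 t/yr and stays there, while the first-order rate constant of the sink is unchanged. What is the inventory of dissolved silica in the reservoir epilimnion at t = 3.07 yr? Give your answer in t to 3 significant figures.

33.4 t

The sink rate constant is k = F₀/M₀ = 22.96/40.58 = 0.5658 yr⁻¹.
Solving dM/dt = F₁ − kM with M(0) = M₀ gives M(t) = F₁/k + (M₀ − F₁/k)·e^(−kt).
F₁/k = 18.00/0.5658 = 31.814 t; kt = 0.5658 × 3.07 = 1.737, e^(−kt) = 0.1760.
M(3.07) = 31.814 + (40.58 − 31.814) × 0.1760 = 31.814 + 1.543 = 33.357 t.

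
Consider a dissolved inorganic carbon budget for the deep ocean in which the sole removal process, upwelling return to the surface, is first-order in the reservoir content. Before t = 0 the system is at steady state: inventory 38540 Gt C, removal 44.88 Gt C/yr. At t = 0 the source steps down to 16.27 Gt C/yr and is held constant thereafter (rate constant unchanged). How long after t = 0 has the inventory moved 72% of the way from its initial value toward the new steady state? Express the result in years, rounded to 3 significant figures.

τ = M₀/F₀ = 38540/44.88 = 858.7 yr.
The remaining gap fraction is e^(−t/τ); 72% covered ⇒ e^(−t/τ) = 0.280.
t = −τ ln(0.280) = 858.7 × 1.273 = 1093 yr.

1090 yr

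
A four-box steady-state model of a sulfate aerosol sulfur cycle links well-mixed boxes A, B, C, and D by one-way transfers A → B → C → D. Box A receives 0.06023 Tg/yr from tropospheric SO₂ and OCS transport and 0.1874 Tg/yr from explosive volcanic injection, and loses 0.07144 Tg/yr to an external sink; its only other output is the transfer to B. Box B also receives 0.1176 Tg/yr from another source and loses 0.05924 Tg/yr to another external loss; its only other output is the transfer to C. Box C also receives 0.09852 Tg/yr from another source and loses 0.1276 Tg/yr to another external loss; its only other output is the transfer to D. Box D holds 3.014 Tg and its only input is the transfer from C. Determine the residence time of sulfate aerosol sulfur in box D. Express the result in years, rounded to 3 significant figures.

Box A: F(A→B) = (0.06023 + 0.1874) − 0.07144 = 0.17619 Tg/yr.
Box B: F(B→C) = (0.17619 + 0.1176) − 0.05924 = 0.23455 Tg/yr.
Box C: F(C→D) = (0.23455 + 0.09852) − 0.1276 = 0.20547 Tg/yr.
Box D throughput = its input = 0.20547 Tg/yr; τ = 3.014 / 0.20547 = 14.67 yr.

14.7 yr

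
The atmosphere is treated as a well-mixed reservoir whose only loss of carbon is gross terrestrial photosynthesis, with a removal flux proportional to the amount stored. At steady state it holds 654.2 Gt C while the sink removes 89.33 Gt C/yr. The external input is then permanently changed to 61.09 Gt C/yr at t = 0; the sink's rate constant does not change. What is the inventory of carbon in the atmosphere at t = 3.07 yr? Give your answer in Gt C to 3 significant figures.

Residence time τ = M₀/F₀ = 7.323 yr. The eventual steady state is M_∞ = M₀·(F₁/F₀) = 654.2 × 61.09/89.33 = 447.39 Gt C.
The anomaly ΔM(t) = M(t) − M_∞ decays as ΔM₀·e^(−t/τ) with ΔM₀ = 654.2 − 447.39 = 206.8 Gt C.
At t = 3.07 yr, e^(−t/τ) = e^(−0.4192) = 0.6576, so ΔM = 136.0 Gt C and M = 447.39 + 136.0 = 583.38 Gt C.

583 Gt C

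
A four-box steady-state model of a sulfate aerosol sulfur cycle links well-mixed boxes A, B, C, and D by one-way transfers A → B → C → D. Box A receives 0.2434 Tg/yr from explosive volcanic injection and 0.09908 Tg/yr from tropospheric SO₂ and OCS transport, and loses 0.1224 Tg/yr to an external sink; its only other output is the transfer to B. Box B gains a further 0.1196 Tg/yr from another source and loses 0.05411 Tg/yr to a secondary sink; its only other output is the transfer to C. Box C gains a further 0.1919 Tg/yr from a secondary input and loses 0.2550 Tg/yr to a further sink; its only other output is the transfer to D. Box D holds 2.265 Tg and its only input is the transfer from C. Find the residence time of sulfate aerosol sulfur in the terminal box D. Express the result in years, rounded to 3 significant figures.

Box A: F(A→B) = (0.2434 + 0.09908) − 0.1224 = 0.22008 Tg/yr.
Box B: F(B→C) = (0.22008 + 0.1196) − 0.05411 = 0.28557 Tg/yr.
Box C: F(C→D) = (0.28557 + 0.1919) − 0.2550 = 0.22247 Tg/yr.
Box D throughput = its input = 0.22247 Tg/yr; τ = 2.265 / 0.22247 = 10.18 yr.

10.2 yr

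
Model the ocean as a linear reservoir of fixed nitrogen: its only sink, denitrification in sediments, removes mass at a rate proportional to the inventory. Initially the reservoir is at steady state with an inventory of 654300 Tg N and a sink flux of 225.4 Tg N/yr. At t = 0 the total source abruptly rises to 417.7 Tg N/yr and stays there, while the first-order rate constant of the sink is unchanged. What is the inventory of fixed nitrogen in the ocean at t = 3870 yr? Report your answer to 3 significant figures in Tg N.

1.07×10^6 Tg N

τ = M₀/F₀ = 654300/225.4 = 2903 yr; rate constant k = 1/τ.
New steady state M_∞ = F₁/k = F₁·τ = 417.7 × 2903 = 1.2125×10^6 Tg N.
M(t) = M_∞ + (M₀ − M_∞)·e^(−t/τ); t/τ = 3870/2903 = 1.333, so e^(−t/τ) = 0.2636.
M(t) = 1.2125×10^6 − 558200 × 0.2636 = 1.0653×10^6 Tg N.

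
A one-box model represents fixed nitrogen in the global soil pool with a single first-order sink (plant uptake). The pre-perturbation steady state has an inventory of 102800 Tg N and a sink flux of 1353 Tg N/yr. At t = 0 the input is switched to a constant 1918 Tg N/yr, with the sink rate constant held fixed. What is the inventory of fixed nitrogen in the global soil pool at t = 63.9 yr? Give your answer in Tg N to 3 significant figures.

127000 Tg N

The sink rate constant is k = F₀/M₀ = 1353/102800 = 0.01316 yr⁻¹.
Solving dM/dt = F₁ − kM with M(0) = M₀ gives M(t) = F₁/k + (M₀ − F₁/k)·e^(−kt).
F₁/k = 1918/0.01316 = 145730 Tg N; kt = 0.01316 × 63.9 = 0.8410, e^(−kt) = 0.4313.
M(63.9) = 145730 + (102800 − 145730) × 0.4313 = 145730 − 18510 = 127210 Tg N.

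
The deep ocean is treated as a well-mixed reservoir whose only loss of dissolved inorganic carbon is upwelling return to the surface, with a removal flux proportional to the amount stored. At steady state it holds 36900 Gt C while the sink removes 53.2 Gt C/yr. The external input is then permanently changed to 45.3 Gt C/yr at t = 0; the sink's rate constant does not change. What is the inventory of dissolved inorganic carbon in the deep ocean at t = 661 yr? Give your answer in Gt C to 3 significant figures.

τ = M₀/F₀ = 36900/53.2 = 693.6 yr; rate constant k = 1/τ.
New steady state M_∞ = F₁/k = F₁·τ = 45.3 × 693.6 = 31420 Gt C.
M(t) = M_∞ + (M₀ − M_∞)·e^(−t/τ); t/τ = 661/693.6 = 0.9530, so e^(−t/τ) = 0.3856.
M(t) = 31420 + 5480 × 0.3856 = 33533 Gt C.

33500 Gt C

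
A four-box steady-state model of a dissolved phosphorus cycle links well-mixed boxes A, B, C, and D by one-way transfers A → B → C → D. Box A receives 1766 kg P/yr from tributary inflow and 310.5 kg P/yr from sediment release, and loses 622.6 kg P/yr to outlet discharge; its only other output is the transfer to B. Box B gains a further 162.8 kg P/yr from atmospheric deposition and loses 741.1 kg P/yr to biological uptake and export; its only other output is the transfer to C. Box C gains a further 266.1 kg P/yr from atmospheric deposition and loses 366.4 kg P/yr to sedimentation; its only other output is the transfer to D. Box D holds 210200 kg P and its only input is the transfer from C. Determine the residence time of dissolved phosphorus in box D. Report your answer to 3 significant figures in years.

Box A: F(A→B) = (1766 + 310.5) − 622.6 = 1453.9 kg P/yr.
Box B: F(B→C) = (1453.9 + 162.8) − 741.1 = 875.60 kg P/yr.
Box C: F(C→D) = (875.60 + 266.1) − 366.4 = 775.30 kg P/yr.
Box D throughput = its input = 775.30 kg P/yr; τ = 210200 / 775.30 = 271.1 yr.

271 yr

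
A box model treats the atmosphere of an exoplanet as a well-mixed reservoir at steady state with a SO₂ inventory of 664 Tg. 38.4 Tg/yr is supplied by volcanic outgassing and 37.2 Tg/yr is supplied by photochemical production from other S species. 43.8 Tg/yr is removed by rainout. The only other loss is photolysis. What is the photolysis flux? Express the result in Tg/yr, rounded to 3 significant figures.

At steady state ΣF_in = ΣF_out.
ΣF_in = 38.4 + 37.2 = 75.600 Tg/yr.
Photolysis flux = ΣF_in − (43.8) = 75.600 − 43.80 = 31.80 Tg/yr.

31.8 Tg/yr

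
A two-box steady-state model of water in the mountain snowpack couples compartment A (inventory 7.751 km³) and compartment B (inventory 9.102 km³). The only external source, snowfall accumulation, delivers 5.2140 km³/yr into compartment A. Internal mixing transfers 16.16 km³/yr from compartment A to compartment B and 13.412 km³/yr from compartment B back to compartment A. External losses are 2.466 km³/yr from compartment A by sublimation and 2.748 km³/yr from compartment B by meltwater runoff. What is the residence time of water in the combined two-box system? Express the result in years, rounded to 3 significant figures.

3.23 yr

Treat the two boxes together as one reservoir: the mixing fluxes between them are internal recycling, so τ = ΣM / Σ(external losses).
M_total = 7.751 + 9.102 = 16.853 km³.
ΣF_external_out = 2.466 + 2.748 = 5.2140 km³/yr.
τ = M_total / ΣF_ext = 16.853 / 5.2140 = 3.232 yr.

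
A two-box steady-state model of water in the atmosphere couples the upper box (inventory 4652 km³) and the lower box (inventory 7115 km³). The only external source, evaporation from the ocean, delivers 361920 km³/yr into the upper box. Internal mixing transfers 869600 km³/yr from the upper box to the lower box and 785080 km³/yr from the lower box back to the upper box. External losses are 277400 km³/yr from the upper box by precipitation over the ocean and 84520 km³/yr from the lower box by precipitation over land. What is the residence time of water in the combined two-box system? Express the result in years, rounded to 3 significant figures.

0.0325 yr

For the system as a whole, the A↔B exchange is internal and contributes nothing to the throughput; only the external sinks remove mass.
M_total = 4652 + 7115 = 11767 km³.
ΣF_external_out = 277400 + 84520 = 361920 km³/yr.
τ = M_total / ΣF_ext = 11767 / 361920 = 0.03251 yr.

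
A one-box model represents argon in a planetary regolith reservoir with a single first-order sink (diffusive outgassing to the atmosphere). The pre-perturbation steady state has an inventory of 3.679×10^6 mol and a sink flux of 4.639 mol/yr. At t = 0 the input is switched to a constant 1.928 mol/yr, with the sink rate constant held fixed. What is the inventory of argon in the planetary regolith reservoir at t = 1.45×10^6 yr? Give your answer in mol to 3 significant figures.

τ = M₀/F₀ = 3.679×10^6/4.639 = 793100 yr; rate constant k = 1/τ.
New steady state M_∞ = F₁/k = F₁·τ = 1.928 × 793100 = 1.5290×10^6 mol.
M(t) = M_∞ + (M₀ − M_∞)·e^(−t/τ); t/τ = 1.45×10^6/793100 = 1.828, so e^(−t/τ) = 0.1607.
M(t) = 1.5290×10^6 + 2.150×10^6 × 0.1607 = 1.8745×10^6 mol.

1.87×10^6 mol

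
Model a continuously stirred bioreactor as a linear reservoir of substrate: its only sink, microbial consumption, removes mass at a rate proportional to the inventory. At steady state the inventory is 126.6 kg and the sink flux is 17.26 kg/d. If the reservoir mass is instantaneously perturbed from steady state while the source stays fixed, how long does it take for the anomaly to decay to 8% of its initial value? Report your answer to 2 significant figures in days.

19 d

For a linear reservoir the anomaly decays as exp(−t/τ) with τ = M/F = 126.6/17.26 = 7.335 d.
exp(−t/τ) = 0.08 ⇒ t = −τ ln(0.08) = 7.335 × 2.526 = 18.53 d.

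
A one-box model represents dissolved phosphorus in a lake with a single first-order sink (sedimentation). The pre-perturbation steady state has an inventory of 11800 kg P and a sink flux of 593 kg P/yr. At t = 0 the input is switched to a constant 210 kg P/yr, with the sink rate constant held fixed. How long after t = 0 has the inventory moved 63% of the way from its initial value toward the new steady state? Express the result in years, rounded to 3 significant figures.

19.8 yr

τ = M₀/F₀ = 11800/593 = 19.90 yr.
The remaining gap fraction is e^(−t/τ); 63% covered ⇒ e^(−t/τ) = 0.370.
t = −τ ln(0.370) = 19.90 × 0.9943 = 19.78 yr.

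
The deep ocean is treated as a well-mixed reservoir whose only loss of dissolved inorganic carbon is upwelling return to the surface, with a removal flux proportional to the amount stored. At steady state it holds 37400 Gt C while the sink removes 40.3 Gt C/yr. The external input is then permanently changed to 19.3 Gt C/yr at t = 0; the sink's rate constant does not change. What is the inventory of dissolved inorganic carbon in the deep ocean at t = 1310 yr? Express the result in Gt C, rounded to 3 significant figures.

22700 Gt C

Residence time τ = M₀/F₀ = 928.0 yr. The eventual steady state is M_∞ = M₀·(F₁/F₀) = 37400 × 19.3/40.3 = 17911 Gt C.
The anomaly ΔM(t) = M(t) − M_∞ decays as ΔM₀·e^(−t/τ) with ΔM₀ = 37400 − 17911 = 19490 Gt C.
At t = 1310 yr, e^(−t/τ) = e^(−1.412) = 0.2438, so ΔM = 4751 Gt C and M = 17911 + 4751 = 22662 Gt C.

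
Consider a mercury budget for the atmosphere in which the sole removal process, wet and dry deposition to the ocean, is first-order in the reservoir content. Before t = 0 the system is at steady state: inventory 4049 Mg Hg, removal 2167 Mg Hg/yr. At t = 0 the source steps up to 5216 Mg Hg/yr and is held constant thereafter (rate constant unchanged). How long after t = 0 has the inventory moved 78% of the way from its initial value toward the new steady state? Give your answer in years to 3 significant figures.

2.83 yr

τ = M₀/F₀ = 4049/2167 = 1.868 yr.
The remaining gap fraction is e^(−t/τ); 78% covered ⇒ e^(−t/τ) = 0.220.
t = −τ ln(0.220) = 1.868 × 1.514 = 2.829 yr.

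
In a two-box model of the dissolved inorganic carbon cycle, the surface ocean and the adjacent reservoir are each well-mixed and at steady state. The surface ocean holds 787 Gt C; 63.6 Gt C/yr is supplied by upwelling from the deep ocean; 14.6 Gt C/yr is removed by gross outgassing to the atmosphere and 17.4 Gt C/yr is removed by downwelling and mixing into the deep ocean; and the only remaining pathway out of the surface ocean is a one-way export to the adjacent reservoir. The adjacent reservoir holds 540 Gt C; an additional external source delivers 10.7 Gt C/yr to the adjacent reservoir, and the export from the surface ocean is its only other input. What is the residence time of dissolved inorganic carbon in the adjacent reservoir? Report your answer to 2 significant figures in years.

13 yr

Balance the surface ocean: ΣF_in = 63.600 Gt C/yr.
Export to the adjacent reservoir = ΣF_in − (14.6 + 17.4) = 31.600 Gt C/yr.
Total input to the adjacent reservoir = 31.600 + 10.7 = 42.300 Gt C/yr; at steady state this equals its total output.
τ = M / F = 540 / 42.300 = 12.77 yr.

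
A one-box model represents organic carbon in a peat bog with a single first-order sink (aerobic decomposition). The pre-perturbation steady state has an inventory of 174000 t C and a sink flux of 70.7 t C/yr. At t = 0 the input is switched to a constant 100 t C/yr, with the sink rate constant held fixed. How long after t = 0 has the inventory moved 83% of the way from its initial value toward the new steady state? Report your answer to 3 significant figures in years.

τ = M₀/F₀ = 174000/70.7 = 2461 yr.
The remaining gap fraction is e^(−t/τ); 83% covered ⇒ e^(−t/τ) = 0.170.
t = −τ ln(0.170) = 2461 × 1.772 = 4361 yr.

4360 yr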